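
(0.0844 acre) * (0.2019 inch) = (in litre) 1752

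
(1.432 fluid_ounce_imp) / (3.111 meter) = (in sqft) 0.0001408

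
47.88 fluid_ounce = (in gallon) 0.3741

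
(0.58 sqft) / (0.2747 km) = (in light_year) 2.073e-20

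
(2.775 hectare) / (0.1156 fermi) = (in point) 6.805e+23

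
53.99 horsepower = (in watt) 4.026e+04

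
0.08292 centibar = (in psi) 0.01203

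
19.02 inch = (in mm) 483.1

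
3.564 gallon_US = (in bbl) 0.08486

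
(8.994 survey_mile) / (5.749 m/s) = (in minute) 41.96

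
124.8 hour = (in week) 0.7429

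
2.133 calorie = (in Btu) 0.008459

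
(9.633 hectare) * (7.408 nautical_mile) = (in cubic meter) 1.322e+09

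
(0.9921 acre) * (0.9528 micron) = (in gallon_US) 1.011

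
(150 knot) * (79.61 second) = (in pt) 1.741e+07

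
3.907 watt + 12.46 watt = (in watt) 16.37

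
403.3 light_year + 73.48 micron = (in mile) 2.371e+15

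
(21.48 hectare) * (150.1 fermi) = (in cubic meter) 3.224e-08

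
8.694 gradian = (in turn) 0.02174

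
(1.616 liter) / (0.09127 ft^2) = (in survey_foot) 0.6253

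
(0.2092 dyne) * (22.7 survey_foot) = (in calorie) 3.459e-06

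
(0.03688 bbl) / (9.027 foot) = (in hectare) 2.131e-07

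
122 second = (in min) 2.033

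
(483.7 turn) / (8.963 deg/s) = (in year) 0.0006161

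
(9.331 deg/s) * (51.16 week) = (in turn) 8.02e+05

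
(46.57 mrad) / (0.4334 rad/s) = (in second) 0.1075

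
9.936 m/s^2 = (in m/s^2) 9.936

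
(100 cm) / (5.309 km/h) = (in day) 7.848e-06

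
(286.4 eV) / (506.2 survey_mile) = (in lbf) 1.266e-23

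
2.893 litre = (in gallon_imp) 0.6364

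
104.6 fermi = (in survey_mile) 6.5e-17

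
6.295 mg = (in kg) 6.295e-06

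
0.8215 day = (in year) 0.002251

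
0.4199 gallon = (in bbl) 0.009998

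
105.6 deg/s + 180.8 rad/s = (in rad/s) 182.6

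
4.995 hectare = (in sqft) 5.377e+05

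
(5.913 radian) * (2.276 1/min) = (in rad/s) 0.2243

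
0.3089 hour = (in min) 18.53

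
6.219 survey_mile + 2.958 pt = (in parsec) 3.244e-13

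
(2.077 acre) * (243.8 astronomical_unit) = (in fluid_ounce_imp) 1.079e+22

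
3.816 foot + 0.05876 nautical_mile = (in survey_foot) 360.8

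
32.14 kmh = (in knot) 17.35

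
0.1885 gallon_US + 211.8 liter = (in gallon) 56.14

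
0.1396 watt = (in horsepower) 0.0001872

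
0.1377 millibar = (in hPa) 0.1377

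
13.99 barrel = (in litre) 2224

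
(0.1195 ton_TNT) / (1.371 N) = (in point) 1.034e+12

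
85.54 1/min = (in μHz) 1.426e+06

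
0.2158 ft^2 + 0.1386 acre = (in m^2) 560.9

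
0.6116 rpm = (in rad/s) 0.06405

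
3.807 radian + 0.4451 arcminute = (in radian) 3.807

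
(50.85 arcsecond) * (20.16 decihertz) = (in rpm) 0.004746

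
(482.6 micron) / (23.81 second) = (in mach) 5.953e-08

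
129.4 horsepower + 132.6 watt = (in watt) 9.663e+04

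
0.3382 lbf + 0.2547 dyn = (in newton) 1.504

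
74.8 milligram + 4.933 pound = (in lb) 4.933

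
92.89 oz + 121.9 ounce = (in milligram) 6.089e+06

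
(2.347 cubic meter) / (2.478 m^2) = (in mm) 947.1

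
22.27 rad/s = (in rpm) 212.7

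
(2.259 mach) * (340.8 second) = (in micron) 2.621e+11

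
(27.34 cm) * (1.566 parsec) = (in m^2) 1.321e+16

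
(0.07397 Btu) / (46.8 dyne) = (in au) 1.115e-06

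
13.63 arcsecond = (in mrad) 0.06608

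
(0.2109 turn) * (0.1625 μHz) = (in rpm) 2.056e-06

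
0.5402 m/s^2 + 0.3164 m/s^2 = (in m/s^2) 0.8566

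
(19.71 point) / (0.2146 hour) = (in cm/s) 0.0009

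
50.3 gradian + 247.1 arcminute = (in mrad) 862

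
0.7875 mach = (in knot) 521.2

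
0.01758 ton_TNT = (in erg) 7.355e+14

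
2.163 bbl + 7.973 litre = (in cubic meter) 0.3519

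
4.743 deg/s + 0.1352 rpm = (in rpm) 0.9257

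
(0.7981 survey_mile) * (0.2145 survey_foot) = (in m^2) 83.98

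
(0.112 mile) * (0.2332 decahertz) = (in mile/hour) 940.3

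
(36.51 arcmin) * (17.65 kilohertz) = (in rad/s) 187.4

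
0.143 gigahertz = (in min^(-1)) 8.58e+09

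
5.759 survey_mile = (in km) 9.268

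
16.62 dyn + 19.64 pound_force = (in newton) 87.36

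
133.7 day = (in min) 1.925e+05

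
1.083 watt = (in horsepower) 0.001452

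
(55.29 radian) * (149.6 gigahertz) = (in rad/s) 8.271e+12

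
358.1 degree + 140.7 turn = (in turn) 141.7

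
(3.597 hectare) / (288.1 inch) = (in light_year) 5.196e-13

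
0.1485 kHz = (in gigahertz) 1.485e-07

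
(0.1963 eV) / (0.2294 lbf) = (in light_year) 3.258e-36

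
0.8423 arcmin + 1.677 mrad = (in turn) 0.0003059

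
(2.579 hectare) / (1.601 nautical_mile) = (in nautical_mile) 0.004697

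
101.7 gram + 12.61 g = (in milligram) 1.143e+05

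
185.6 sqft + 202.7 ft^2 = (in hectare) 0.003607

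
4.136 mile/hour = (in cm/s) 184.9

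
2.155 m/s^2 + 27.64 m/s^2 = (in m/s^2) 29.8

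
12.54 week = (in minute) 1.264e+05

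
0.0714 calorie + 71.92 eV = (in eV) 1.865e+18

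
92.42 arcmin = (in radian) 0.02688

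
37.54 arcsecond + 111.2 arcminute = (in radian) 0.03253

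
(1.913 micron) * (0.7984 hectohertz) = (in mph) 0.0003417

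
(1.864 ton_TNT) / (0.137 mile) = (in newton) 3.537e+07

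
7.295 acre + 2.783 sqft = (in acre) 7.295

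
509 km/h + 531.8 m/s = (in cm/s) 6.732e+04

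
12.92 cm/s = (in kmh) 0.4651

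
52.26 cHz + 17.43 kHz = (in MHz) 0.01743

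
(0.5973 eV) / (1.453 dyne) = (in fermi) 6.586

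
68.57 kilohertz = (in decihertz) 6.857e+05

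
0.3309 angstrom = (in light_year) 3.498e-27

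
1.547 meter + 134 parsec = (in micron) 4.135e+24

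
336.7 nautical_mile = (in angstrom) 6.236e+15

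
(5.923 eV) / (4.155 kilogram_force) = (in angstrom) 2.329e-10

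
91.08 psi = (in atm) 6.198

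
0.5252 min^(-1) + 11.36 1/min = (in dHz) 1.981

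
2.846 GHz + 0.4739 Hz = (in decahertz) 2.846e+08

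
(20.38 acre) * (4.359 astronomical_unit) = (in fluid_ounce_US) 1.819e+21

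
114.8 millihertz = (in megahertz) 1.148e-07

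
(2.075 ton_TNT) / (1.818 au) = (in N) 0.03192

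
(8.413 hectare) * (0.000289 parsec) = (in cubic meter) 7.502e+17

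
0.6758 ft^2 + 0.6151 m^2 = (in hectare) 6.779e-05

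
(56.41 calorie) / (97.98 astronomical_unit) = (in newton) 1.61e-11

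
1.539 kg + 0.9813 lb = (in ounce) 69.99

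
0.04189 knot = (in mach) 6.329e-05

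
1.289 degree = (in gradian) 1.432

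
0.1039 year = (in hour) 910.2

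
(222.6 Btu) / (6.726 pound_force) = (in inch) 3.09e+05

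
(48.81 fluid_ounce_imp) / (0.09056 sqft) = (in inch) 6.49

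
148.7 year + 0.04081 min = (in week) 7754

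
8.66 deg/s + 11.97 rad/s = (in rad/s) 12.12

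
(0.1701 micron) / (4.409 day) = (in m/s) 4.465e-13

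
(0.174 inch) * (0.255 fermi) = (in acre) 2.785e-22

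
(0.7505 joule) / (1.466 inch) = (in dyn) 2.016e+06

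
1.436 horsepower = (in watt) 1071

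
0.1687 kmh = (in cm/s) 4.686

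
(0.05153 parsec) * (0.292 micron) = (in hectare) 4.643e+04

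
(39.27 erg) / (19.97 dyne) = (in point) 55.74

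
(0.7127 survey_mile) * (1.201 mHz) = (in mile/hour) 3.081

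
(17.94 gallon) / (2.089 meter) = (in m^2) 0.03251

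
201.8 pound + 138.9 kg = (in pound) 508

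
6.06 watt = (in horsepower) 0.008127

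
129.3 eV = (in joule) 2.072e-17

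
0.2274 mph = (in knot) 0.1976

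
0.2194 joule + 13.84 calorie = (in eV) 3.628e+20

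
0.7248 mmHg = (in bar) 0.0009663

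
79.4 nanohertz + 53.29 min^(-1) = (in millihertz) 888.2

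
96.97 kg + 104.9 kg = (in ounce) 7121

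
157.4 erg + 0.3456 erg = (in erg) 157.7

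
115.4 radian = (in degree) 6612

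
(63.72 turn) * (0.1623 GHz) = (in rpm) 6.205e+11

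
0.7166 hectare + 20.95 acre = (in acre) 22.72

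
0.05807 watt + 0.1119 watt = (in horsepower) 0.0002279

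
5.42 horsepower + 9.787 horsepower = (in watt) 1.134e+04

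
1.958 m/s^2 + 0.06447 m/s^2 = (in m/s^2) 2.022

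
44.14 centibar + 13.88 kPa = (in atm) 0.5726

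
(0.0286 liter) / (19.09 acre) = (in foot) 1.215e-09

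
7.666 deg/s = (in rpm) 1.278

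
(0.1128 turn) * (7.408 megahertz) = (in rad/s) 5.25e+06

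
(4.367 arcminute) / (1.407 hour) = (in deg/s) 1.437e-05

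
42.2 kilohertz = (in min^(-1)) 2.532e+06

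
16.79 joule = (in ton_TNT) 4.013e-09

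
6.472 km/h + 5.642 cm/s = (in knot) 3.604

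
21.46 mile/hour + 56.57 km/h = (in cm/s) 2531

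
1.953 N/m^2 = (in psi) 0.0002833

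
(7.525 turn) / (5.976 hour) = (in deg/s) 0.1259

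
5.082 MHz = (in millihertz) 5.082e+09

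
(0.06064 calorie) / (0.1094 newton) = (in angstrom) 2.319e+10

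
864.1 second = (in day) 0.01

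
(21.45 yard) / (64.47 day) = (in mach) 1.034e-08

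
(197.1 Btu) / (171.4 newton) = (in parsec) 3.932e-14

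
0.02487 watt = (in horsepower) 3.335e-05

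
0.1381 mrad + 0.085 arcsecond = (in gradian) 0.008818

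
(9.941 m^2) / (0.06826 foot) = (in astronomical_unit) 3.194e-09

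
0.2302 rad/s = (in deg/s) 13.19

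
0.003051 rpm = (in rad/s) 0.0003195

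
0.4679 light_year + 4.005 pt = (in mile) 2.751e+12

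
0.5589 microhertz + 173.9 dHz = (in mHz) 1.739e+04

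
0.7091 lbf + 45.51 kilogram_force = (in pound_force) 101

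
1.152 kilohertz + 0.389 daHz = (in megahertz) 0.001156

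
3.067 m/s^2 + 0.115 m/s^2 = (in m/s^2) 3.182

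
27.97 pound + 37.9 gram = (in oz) 448.9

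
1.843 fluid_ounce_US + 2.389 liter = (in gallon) 0.6455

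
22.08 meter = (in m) 22.08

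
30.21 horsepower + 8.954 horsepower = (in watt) 2.92e+04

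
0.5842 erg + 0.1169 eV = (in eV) 3.646e+11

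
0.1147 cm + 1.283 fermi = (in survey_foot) 0.003763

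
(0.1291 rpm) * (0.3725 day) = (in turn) 69.25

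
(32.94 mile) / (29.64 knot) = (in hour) 0.9657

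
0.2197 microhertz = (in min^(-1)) 1.318e-05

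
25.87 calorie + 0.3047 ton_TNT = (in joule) 1.275e+09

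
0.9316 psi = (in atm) 0.06339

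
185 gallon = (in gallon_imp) 154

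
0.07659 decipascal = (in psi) 1.111e-06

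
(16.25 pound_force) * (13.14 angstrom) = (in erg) 0.9498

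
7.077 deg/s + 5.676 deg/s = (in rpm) 2.126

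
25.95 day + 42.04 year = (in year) 42.11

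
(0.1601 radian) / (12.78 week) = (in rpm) 1.978e-07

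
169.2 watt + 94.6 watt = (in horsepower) 0.3538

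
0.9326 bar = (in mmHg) 699.5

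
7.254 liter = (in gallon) 1.916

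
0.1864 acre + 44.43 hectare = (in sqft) 4.791e+06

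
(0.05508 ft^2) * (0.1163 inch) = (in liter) 0.01512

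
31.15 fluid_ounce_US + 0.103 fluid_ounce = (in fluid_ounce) 31.25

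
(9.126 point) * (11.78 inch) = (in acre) 2.38e-07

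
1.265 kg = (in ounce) 44.62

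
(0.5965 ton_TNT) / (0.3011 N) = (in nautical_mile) 4.476e+06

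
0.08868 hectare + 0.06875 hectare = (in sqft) 1.695e+04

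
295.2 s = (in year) 9.361e-06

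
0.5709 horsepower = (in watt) 425.7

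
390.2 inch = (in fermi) 9.911e+15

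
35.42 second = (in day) 0.00041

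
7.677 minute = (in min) 7.677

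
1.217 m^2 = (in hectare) 0.0001217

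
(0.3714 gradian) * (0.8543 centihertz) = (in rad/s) 4.984e-05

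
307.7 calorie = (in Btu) 1.22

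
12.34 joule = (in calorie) 2.949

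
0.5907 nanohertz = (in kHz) 5.907e-13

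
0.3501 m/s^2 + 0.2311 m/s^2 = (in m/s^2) 0.5812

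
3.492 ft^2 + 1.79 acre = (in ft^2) 7.798e+04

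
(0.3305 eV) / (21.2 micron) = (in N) 2.498e-15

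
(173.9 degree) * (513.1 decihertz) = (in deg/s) 8923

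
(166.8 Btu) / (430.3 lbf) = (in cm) 9194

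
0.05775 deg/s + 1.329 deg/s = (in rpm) 0.2311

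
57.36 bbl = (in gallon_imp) 2006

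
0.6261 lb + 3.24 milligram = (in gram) 284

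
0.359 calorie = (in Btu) 0.001424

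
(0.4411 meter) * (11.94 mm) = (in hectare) 5.267e-07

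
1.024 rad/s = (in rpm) 9.778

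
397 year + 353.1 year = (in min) 3.943e+08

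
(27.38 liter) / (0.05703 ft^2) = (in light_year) 5.462e-16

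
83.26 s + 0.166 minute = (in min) 1.554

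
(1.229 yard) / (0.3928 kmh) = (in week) 1.703e-05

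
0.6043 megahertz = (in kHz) 604.3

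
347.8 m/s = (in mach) 1.021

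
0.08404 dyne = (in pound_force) 1.889e-07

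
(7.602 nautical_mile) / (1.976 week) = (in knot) 0.0229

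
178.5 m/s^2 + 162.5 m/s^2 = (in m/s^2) 341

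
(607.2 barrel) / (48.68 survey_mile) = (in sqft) 0.01326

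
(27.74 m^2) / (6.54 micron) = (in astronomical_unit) 2.835e-05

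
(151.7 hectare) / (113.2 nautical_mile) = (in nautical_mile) 0.003907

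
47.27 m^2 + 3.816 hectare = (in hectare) 3.821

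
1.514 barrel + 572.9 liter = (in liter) 813.6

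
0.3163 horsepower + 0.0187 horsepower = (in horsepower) 0.335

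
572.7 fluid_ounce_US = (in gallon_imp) 3.726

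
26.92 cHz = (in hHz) 0.002692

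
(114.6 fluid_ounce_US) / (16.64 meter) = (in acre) 5.033e-08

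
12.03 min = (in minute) 12.03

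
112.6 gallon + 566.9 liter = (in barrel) 6.247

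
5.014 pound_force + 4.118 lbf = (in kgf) 4.142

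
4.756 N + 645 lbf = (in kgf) 293.1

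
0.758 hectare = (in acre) 1.873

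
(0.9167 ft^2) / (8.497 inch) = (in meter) 0.3946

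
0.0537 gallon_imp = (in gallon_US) 0.06449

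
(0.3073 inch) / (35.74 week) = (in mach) 1.061e-12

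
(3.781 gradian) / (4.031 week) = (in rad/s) 2.436e-08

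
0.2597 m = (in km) 0.0002597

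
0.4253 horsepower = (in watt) 317.1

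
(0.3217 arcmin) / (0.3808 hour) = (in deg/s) 3.911e-06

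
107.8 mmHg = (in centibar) 14.37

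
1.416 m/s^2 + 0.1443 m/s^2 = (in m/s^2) 1.56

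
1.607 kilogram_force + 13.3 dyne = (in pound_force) 3.543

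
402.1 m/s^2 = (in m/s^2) 402.1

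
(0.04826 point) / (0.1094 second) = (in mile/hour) 0.0003481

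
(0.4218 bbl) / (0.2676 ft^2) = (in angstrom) 2.697e+10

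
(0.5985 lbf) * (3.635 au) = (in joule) 1.448e+12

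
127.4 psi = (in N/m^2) 8.784e+05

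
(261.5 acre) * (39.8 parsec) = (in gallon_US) 3.433e+26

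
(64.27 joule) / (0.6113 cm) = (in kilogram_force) 1072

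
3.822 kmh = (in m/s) 1.062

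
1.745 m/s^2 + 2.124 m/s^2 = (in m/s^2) 3.869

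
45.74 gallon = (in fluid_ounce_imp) 6094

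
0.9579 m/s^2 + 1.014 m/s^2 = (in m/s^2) 1.972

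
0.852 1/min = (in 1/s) 0.0142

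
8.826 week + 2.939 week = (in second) 7.115e+06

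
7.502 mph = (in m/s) 3.354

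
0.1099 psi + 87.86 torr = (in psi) 1.809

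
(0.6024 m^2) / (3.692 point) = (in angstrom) 4.625e+12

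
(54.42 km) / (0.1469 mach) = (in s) 1088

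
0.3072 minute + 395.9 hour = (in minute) 2.375e+04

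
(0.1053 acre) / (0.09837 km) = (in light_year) 4.579e-16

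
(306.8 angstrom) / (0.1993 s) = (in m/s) 1.539e-07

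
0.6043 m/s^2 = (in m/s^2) 0.6043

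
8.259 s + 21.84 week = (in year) 0.4188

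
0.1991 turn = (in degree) 71.68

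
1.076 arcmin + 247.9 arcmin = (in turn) 0.01153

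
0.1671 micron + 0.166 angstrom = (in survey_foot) 5.483e-07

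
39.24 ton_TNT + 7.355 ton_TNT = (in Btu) 1.848e+08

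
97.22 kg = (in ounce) 3429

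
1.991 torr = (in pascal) 265.4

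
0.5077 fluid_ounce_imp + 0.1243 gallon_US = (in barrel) 0.00305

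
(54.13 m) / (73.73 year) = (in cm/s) 2.328e-06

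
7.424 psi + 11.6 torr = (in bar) 0.5273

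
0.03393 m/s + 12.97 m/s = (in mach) 0.03819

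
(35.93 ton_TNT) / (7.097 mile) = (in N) 1.316e+07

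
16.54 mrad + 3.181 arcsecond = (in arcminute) 56.91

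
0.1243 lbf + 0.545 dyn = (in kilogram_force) 0.05638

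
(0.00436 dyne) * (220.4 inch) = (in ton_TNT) 5.834e-17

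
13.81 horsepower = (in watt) 1.03e+04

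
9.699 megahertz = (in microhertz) 9.699e+12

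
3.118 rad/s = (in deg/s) 178.6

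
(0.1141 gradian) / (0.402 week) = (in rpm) 7.039e-08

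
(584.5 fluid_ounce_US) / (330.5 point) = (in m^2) 0.1483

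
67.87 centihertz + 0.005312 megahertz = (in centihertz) 5.313e+05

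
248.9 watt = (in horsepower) 0.3338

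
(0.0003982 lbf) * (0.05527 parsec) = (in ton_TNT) 722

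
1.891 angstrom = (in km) 1.891e-13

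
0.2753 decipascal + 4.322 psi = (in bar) 0.298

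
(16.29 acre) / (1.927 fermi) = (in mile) 2.126e+16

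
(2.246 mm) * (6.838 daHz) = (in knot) 0.2985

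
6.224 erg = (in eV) 3.885e+12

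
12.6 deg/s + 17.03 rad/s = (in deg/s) 988.3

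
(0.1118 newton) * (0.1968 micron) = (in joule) 2.2e-08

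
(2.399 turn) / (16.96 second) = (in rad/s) 0.8888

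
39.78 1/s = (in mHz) 3.978e+04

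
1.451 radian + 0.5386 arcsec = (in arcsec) 2.993e+05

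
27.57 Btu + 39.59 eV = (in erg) 2.909e+11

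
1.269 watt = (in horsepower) 0.001702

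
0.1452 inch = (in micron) 3688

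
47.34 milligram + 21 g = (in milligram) 2.105e+04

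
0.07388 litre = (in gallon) 0.01952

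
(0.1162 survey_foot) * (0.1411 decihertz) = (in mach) 1.468e-06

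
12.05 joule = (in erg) 1.205e+08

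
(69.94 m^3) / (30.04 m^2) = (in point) 6600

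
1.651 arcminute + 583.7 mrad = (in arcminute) 2008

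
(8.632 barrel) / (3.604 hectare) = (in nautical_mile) 2.056e-08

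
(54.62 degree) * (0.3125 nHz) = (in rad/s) 2.979e-10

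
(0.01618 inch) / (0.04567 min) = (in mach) 4.405e-07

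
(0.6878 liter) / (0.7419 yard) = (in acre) 2.505e-07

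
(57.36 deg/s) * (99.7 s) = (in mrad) 9.981e+04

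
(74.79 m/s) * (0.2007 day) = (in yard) 1.418e+06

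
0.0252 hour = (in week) 0.00015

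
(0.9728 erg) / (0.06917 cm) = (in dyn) 14.06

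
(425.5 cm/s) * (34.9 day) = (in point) 3.637e+10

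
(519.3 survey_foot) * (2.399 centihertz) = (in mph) 8.494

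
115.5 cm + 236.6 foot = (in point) 2.077e+05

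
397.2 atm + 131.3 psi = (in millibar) 4.115e+05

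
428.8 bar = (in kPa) 4.288e+04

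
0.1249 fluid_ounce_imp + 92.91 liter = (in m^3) 0.09291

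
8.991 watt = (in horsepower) 0.01206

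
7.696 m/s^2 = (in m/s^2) 7.696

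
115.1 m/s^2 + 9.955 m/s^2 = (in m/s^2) 125.1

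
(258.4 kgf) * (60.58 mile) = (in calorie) 5.905e+07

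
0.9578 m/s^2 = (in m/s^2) 0.9578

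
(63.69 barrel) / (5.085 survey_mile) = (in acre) 3.058e-07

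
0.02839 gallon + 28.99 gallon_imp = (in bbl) 0.8296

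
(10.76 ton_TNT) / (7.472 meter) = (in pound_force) 1.355e+09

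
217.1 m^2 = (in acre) 0.05365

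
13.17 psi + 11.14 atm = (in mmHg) 9147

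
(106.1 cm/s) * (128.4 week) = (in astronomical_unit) 0.0005508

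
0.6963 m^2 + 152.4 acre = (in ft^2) 6.639e+06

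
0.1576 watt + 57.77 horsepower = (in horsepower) 57.77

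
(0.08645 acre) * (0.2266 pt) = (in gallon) 7.388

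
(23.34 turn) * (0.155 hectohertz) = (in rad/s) 2273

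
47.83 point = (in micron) 1.687e+04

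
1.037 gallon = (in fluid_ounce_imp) 138.2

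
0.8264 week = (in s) 4.998e+05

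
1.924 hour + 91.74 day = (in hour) 2204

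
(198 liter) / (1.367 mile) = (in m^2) 9e-05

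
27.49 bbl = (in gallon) 1155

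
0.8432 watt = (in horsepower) 0.001131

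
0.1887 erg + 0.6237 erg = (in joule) 8.124e-08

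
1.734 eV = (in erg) 2.778e-12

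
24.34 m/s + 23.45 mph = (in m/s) 34.82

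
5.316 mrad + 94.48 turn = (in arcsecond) 1.224e+08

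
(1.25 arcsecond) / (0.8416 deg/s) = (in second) 0.0004126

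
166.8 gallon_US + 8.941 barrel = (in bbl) 12.91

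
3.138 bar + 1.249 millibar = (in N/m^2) 3.139e+05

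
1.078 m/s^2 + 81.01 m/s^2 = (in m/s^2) 82.09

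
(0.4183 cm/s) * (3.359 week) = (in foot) 2.788e+04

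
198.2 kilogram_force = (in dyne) 1.944e+08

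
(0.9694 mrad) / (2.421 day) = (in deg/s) 2.655e-07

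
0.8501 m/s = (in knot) 1.652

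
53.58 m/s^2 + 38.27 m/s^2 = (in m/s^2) 91.85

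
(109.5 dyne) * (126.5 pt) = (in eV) 3.05e+14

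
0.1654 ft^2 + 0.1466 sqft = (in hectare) 2.899e-06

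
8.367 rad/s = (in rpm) 79.9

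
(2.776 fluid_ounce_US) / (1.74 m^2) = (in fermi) 4.718e+10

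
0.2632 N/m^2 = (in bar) 2.632e-06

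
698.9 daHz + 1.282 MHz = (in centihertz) 1.289e+08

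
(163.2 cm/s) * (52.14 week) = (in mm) 5.146e+10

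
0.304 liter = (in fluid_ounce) 10.28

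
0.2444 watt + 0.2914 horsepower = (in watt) 217.5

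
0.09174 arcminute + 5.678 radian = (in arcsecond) 1.171e+06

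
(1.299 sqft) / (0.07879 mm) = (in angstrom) 1.532e+13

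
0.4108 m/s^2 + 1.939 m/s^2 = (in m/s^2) 2.35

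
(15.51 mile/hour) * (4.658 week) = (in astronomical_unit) 0.0001306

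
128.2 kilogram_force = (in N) 1257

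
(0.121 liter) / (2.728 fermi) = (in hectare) 4.435e+06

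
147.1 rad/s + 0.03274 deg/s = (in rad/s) 147.1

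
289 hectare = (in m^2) 2.89e+06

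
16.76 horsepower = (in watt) 1.25e+04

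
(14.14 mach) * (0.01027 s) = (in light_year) 5.227e-15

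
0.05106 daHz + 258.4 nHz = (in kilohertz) 0.0005106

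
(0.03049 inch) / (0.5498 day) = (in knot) 3.169e-08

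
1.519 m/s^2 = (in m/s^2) 1.519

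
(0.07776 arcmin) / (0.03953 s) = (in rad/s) 0.0005722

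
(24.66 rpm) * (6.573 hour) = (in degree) 3.501e+06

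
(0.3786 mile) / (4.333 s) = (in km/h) 506.2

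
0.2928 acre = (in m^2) 1185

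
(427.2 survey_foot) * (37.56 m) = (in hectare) 0.4891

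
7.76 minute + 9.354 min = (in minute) 17.11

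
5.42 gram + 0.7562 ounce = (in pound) 0.05921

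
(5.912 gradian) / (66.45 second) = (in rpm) 0.01335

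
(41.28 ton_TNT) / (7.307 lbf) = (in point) 1.506e+13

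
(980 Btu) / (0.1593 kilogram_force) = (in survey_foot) 2.171e+06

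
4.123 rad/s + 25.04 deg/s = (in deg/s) 261.3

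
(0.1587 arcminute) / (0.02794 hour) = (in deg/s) 2.63e-05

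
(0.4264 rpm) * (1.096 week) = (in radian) 2.96e+04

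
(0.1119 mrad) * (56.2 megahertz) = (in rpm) 6.005e+04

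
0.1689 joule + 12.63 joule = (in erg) 1.28e+08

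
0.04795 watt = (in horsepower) 6.43e-05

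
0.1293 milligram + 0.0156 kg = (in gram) 15.6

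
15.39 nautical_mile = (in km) 28.5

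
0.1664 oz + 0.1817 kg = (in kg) 0.1864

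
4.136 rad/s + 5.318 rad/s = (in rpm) 90.28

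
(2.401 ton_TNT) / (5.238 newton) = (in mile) 1.192e+06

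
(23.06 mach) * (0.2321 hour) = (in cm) 6.561e+08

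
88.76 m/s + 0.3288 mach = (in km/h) 722.6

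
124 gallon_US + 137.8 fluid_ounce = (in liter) 473.5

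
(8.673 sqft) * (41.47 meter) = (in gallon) 8827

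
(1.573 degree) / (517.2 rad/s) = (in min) 8.847e-07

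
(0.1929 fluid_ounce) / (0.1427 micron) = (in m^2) 39.98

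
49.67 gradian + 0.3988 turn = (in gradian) 209.2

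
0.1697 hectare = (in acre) 0.4193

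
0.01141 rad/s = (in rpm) 0.109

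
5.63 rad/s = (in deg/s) 322.6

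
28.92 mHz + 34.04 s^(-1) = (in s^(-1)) 34.07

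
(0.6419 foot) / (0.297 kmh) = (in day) 2.745e-05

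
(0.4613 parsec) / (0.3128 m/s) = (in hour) 1.264e+13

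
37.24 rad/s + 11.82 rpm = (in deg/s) 2205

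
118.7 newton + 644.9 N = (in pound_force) 171.7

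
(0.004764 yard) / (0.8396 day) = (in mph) 1.343e-07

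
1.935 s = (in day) 2.24e-05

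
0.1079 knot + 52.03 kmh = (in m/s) 14.51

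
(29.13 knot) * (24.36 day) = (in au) 0.0002108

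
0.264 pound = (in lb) 0.264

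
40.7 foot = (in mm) 1.241e+04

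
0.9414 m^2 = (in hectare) 9.414e-05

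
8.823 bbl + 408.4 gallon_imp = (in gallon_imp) 717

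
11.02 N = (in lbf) 2.477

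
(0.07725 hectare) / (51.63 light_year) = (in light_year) 1.672e-31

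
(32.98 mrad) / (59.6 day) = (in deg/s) 3.67e-07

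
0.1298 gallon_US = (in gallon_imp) 0.1081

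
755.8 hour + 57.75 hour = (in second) 2.929e+06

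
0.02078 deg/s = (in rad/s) 0.0003627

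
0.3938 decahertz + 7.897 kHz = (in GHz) 7.901e-06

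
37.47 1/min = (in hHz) 0.006245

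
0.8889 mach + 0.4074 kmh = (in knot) 588.6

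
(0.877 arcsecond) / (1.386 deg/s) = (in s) 0.0001758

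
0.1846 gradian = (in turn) 0.0004615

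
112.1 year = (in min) 5.892e+07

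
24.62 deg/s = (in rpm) 4.103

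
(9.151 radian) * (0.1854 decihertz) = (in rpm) 1.62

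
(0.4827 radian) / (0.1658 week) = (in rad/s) 4.814e-06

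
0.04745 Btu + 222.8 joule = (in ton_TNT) 6.522e-08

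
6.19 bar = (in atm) 6.109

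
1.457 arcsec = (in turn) 1.124e-06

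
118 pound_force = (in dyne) 5.249e+07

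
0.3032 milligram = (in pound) 6.684e-07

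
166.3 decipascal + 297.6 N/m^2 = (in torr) 2.357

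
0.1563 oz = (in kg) 0.004431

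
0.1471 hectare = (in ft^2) 1.583e+04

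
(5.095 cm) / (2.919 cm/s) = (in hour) 0.0004849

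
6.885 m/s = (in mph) 15.4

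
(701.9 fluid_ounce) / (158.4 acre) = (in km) 3.238e-11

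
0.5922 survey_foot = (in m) 0.1805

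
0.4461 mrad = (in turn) 7.1e-05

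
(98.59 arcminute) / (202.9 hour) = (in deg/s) 2.25e-06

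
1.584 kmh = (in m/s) 0.44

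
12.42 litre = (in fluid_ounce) 420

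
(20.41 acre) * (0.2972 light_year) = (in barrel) 1.461e+21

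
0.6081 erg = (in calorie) 1.453e-08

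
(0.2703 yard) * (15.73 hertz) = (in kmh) 14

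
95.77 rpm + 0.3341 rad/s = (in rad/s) 10.36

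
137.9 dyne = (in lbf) 0.00031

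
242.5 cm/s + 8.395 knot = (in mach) 0.01981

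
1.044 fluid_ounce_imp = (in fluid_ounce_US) 1.003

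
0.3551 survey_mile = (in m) 571.5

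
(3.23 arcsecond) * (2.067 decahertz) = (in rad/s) 0.0003237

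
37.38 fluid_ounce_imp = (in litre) 1.062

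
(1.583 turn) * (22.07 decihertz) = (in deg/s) 1258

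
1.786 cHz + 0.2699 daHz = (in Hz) 2.717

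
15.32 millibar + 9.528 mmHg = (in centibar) 2.802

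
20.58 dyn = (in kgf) 2.099e-05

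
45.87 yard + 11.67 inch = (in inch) 1663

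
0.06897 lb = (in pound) 0.06897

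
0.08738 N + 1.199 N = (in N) 1.286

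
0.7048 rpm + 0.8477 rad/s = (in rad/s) 0.9215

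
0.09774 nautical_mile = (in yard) 198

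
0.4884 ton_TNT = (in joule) 2.043e+09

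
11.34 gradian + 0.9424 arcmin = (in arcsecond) 3.68e+04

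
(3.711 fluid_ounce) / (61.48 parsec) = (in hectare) 5.785e-27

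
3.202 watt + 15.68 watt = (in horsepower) 0.02532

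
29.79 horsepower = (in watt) 2.221e+04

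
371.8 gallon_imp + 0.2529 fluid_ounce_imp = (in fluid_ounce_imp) 5.949e+04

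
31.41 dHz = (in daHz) 0.3141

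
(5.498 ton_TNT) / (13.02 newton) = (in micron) 1.767e+15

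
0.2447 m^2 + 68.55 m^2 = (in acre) 0.017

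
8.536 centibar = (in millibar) 85.36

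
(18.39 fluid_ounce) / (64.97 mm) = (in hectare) 8.371e-07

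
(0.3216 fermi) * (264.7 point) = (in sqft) 3.233e-16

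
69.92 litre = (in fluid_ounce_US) 2364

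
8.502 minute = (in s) 510.1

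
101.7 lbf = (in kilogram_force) 46.13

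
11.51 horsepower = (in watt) 8583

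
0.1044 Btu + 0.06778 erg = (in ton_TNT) 2.633e-08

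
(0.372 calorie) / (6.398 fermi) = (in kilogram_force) 2.481e+13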